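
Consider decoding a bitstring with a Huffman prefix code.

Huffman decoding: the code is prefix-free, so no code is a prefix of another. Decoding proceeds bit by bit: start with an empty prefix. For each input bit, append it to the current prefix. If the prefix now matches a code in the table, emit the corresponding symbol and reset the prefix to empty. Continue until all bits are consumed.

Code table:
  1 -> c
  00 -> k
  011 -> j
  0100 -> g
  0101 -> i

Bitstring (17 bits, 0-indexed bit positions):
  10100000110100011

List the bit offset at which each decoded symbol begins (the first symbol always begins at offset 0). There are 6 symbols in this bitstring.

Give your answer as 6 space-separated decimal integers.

Answer: 0 1 5 7 10 14

Derivation:
Bit 0: prefix='1' -> emit 'c', reset
Bit 1: prefix='0' (no match yet)
Bit 2: prefix='01' (no match yet)
Bit 3: prefix='010' (no match yet)
Bit 4: prefix='0100' -> emit 'g', reset
Bit 5: prefix='0' (no match yet)
Bit 6: prefix='00' -> emit 'k', reset
Bit 7: prefix='0' (no match yet)
Bit 8: prefix='01' (no match yet)
Bit 9: prefix='011' -> emit 'j', reset
Bit 10: prefix='0' (no match yet)
Bit 11: prefix='01' (no match yet)
Bit 12: prefix='010' (no match yet)
Bit 13: prefix='0100' -> emit 'g', reset
Bit 14: prefix='0' (no match yet)
Bit 15: prefix='01' (no match yet)
Bit 16: prefix='011' -> emit 'j', reset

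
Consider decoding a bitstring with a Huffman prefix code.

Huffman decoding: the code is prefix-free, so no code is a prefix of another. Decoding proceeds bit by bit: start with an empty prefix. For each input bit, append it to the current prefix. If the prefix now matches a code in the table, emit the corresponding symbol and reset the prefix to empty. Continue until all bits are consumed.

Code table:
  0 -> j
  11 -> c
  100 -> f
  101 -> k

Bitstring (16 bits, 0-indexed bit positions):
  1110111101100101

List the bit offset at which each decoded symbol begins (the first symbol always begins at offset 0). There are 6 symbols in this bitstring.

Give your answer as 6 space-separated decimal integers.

Bit 0: prefix='1' (no match yet)
Bit 1: prefix='11' -> emit 'c', reset
Bit 2: prefix='1' (no match yet)
Bit 3: prefix='10' (no match yet)
Bit 4: prefix='101' -> emit 'k', reset
Bit 5: prefix='1' (no match yet)
Bit 6: prefix='11' -> emit 'c', reset
Bit 7: prefix='1' (no match yet)
Bit 8: prefix='10' (no match yet)
Bit 9: prefix='101' -> emit 'k', reset
Bit 10: prefix='1' (no match yet)
Bit 11: prefix='10' (no match yet)
Bit 12: prefix='100' -> emit 'f', reset
Bit 13: prefix='1' (no match yet)
Bit 14: prefix='10' (no match yet)
Bit 15: prefix='101' -> emit 'k', reset

Answer: 0 2 5 7 10 13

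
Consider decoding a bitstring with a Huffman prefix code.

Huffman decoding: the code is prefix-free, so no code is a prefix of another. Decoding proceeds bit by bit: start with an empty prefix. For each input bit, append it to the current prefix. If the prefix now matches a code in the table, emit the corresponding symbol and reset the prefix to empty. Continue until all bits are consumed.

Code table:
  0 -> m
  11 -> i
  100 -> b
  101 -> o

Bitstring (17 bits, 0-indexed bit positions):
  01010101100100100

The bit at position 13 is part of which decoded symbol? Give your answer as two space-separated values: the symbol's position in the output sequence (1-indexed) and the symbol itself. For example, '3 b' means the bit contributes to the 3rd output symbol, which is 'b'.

Answer: 6 b

Derivation:
Bit 0: prefix='0' -> emit 'm', reset
Bit 1: prefix='1' (no match yet)
Bit 2: prefix='10' (no match yet)
Bit 3: prefix='101' -> emit 'o', reset
Bit 4: prefix='0' -> emit 'm', reset
Bit 5: prefix='1' (no match yet)
Bit 6: prefix='10' (no match yet)
Bit 7: prefix='101' -> emit 'o', reset
Bit 8: prefix='1' (no match yet)
Bit 9: prefix='10' (no match yet)
Bit 10: prefix='100' -> emit 'b', reset
Bit 11: prefix='1' (no match yet)
Bit 12: prefix='10' (no match yet)
Bit 13: prefix='100' -> emit 'b', reset
Bit 14: prefix='1' (no match yet)
Bit 15: prefix='10' (no match yet)
Bit 16: prefix='100' -> emit 'b', reset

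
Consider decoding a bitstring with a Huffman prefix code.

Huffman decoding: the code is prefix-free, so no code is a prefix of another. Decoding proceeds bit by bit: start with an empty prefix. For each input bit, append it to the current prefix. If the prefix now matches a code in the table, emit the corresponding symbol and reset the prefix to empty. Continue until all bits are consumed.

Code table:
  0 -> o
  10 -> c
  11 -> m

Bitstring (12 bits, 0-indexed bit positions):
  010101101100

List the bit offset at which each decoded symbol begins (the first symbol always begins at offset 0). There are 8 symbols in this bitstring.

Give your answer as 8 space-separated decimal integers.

Answer: 0 1 3 5 7 8 10 11

Derivation:
Bit 0: prefix='0' -> emit 'o', reset
Bit 1: prefix='1' (no match yet)
Bit 2: prefix='10' -> emit 'c', reset
Bit 3: prefix='1' (no match yet)
Bit 4: prefix='10' -> emit 'c', reset
Bit 5: prefix='1' (no match yet)
Bit 6: prefix='11' -> emit 'm', reset
Bit 7: prefix='0' -> emit 'o', reset
Bit 8: prefix='1' (no match yet)
Bit 9: prefix='11' -> emit 'm', reset
Bit 10: prefix='0' -> emit 'o', reset
Bit 11: prefix='0' -> emit 'o', reset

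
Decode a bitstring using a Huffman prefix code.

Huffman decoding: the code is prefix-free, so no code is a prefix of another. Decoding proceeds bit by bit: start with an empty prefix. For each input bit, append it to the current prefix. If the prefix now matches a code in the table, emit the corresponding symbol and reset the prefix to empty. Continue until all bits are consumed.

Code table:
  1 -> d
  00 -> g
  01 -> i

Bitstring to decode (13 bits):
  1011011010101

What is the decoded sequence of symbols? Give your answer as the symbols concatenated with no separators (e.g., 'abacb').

Bit 0: prefix='1' -> emit 'd', reset
Bit 1: prefix='0' (no match yet)
Bit 2: prefix='01' -> emit 'i', reset
Bit 3: prefix='1' -> emit 'd', reset
Bit 4: prefix='0' (no match yet)
Bit 5: prefix='01' -> emit 'i', reset
Bit 6: prefix='1' -> emit 'd', reset
Bit 7: prefix='0' (no match yet)
Bit 8: prefix='01' -> emit 'i', reset
Bit 9: prefix='0' (no match yet)
Bit 10: prefix='01' -> emit 'i', reset
Bit 11: prefix='0' (no match yet)
Bit 12: prefix='01' -> emit 'i', reset

Answer: dididiii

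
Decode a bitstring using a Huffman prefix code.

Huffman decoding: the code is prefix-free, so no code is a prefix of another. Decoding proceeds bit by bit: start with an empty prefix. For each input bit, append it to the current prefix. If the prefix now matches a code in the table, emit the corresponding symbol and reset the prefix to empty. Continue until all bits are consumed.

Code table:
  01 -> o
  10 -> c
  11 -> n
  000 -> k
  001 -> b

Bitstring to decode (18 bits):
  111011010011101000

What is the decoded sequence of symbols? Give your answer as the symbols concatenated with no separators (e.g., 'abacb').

Bit 0: prefix='1' (no match yet)
Bit 1: prefix='11' -> emit 'n', reset
Bit 2: prefix='1' (no match yet)
Bit 3: prefix='10' -> emit 'c', reset
Bit 4: prefix='1' (no match yet)
Bit 5: prefix='11' -> emit 'n', reset
Bit 6: prefix='0' (no match yet)
Bit 7: prefix='01' -> emit 'o', reset
Bit 8: prefix='0' (no match yet)
Bit 9: prefix='00' (no match yet)
Bit 10: prefix='001' -> emit 'b', reset
Bit 11: prefix='1' (no match yet)
Bit 12: prefix='11' -> emit 'n', reset
Bit 13: prefix='0' (no match yet)
Bit 14: prefix='01' -> emit 'o', reset
Bit 15: prefix='0' (no match yet)
Bit 16: prefix='00' (no match yet)
Bit 17: prefix='000' -> emit 'k', reset

Answer: ncnobnok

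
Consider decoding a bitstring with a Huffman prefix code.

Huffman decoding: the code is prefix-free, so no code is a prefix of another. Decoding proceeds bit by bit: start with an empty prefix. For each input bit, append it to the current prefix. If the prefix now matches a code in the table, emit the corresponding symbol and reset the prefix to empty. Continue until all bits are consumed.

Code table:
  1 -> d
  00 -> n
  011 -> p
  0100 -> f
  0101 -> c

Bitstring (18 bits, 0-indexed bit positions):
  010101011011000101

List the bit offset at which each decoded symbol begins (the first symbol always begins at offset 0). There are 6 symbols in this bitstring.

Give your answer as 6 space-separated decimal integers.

Bit 0: prefix='0' (no match yet)
Bit 1: prefix='01' (no match yet)
Bit 2: prefix='010' (no match yet)
Bit 3: prefix='0101' -> emit 'c', reset
Bit 4: prefix='0' (no match yet)
Bit 5: prefix='01' (no match yet)
Bit 6: prefix='010' (no match yet)
Bit 7: prefix='0101' -> emit 'c', reset
Bit 8: prefix='1' -> emit 'd', reset
Bit 9: prefix='0' (no match yet)
Bit 10: prefix='01' (no match yet)
Bit 11: prefix='011' -> emit 'p', reset
Bit 12: prefix='0' (no match yet)
Bit 13: prefix='00' -> emit 'n', reset
Bit 14: prefix='0' (no match yet)
Bit 15: prefix='01' (no match yet)
Bit 16: prefix='010' (no match yet)
Bit 17: prefix='0101' -> emit 'c', reset

Answer: 0 4 8 9 12 14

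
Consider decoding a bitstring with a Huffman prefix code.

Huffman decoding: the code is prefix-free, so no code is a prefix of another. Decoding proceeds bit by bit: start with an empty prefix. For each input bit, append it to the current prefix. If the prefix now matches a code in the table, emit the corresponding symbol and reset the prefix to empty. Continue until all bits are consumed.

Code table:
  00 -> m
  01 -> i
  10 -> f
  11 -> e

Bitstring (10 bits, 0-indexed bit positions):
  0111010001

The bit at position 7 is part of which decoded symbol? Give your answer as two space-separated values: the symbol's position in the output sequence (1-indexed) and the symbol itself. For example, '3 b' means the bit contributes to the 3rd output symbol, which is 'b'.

Answer: 4 m

Derivation:
Bit 0: prefix='0' (no match yet)
Bit 1: prefix='01' -> emit 'i', reset
Bit 2: prefix='1' (no match yet)
Bit 3: prefix='11' -> emit 'e', reset
Bit 4: prefix='0' (no match yet)
Bit 5: prefix='01' -> emit 'i', reset
Bit 6: prefix='0' (no match yet)
Bit 7: prefix='00' -> emit 'm', reset
Bit 8: prefix='0' (no match yet)
Bit 9: prefix='01' -> emit 'i', reset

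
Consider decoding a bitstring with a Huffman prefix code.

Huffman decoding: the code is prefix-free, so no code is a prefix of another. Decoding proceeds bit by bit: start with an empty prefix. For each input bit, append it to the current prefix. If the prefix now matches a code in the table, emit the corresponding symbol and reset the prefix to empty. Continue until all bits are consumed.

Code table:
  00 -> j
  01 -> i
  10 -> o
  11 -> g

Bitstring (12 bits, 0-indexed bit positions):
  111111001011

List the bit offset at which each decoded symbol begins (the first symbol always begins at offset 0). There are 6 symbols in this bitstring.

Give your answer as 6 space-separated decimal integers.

Bit 0: prefix='1' (no match yet)
Bit 1: prefix='11' -> emit 'g', reset
Bit 2: prefix='1' (no match yet)
Bit 3: prefix='11' -> emit 'g', reset
Bit 4: prefix='1' (no match yet)
Bit 5: prefix='11' -> emit 'g', reset
Bit 6: prefix='0' (no match yet)
Bit 7: prefix='00' -> emit 'j', reset
Bit 8: prefix='1' (no match yet)
Bit 9: prefix='10' -> emit 'o', reset
Bit 10: prefix='1' (no match yet)
Bit 11: prefix='11' -> emit 'g', reset

Answer: 0 2 4 6 8 10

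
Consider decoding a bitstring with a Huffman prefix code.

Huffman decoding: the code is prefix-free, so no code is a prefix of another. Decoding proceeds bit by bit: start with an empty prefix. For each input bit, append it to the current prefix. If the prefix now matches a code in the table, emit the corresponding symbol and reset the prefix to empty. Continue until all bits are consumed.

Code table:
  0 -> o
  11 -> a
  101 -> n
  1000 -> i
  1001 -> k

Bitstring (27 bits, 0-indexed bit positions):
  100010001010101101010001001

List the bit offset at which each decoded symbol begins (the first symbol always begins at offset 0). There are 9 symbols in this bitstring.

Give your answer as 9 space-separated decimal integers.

Bit 0: prefix='1' (no match yet)
Bit 1: prefix='10' (no match yet)
Bit 2: prefix='100' (no match yet)
Bit 3: prefix='1000' -> emit 'i', reset
Bit 4: prefix='1' (no match yet)
Bit 5: prefix='10' (no match yet)
Bit 6: prefix='100' (no match yet)
Bit 7: prefix='1000' -> emit 'i', reset
Bit 8: prefix='1' (no match yet)
Bit 9: prefix='10' (no match yet)
Bit 10: prefix='101' -> emit 'n', reset
Bit 11: prefix='0' -> emit 'o', reset
Bit 12: prefix='1' (no match yet)
Bit 13: prefix='10' (no match yet)
Bit 14: prefix='101' -> emit 'n', reset
Bit 15: prefix='1' (no match yet)
Bit 16: prefix='10' (no match yet)
Bit 17: prefix='101' -> emit 'n', reset
Bit 18: prefix='0' -> emit 'o', reset
Bit 19: prefix='1' (no match yet)
Bit 20: prefix='10' (no match yet)
Bit 21: prefix='100' (no match yet)
Bit 22: prefix='1000' -> emit 'i', reset
Bit 23: prefix='1' (no match yet)
Bit 24: prefix='10' (no match yet)
Bit 25: prefix='100' (no match yet)
Bit 26: prefix='1001' -> emit 'k', reset

Answer: 0 4 8 11 12 15 18 19 23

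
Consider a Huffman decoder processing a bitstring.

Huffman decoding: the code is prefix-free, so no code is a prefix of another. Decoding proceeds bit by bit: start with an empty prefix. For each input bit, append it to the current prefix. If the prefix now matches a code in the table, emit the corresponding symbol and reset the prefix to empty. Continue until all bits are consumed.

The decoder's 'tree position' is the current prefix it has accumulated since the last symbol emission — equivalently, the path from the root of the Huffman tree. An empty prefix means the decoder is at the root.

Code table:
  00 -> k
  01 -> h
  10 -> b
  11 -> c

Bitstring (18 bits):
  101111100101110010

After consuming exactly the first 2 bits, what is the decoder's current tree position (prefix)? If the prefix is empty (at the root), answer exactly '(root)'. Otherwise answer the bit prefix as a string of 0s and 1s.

Answer: (root)

Derivation:
Bit 0: prefix='1' (no match yet)
Bit 1: prefix='10' -> emit 'b', reset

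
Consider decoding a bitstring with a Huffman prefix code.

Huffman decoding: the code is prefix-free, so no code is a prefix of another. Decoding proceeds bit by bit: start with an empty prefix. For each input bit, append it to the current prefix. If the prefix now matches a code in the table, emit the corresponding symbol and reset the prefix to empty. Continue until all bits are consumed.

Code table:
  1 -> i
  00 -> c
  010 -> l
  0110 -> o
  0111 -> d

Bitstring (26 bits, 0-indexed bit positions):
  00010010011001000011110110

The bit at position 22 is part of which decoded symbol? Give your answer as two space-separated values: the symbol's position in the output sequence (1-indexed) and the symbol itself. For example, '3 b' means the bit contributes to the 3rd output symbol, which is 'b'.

Answer: 9 o

Derivation:
Bit 0: prefix='0' (no match yet)
Bit 1: prefix='00' -> emit 'c', reset
Bit 2: prefix='0' (no match yet)
Bit 3: prefix='01' (no match yet)
Bit 4: prefix='010' -> emit 'l', reset
Bit 5: prefix='0' (no match yet)
Bit 6: prefix='01' (no match yet)
Bit 7: prefix='010' -> emit 'l', reset
Bit 8: prefix='0' (no match yet)
Bit 9: prefix='01' (no match yet)
Bit 10: prefix='011' (no match yet)
Bit 11: prefix='0110' -> emit 'o', reset
Bit 12: prefix='0' (no match yet)
Bit 13: prefix='01' (no match yet)
Bit 14: prefix='010' -> emit 'l', reset
Bit 15: prefix='0' (no match yet)
Bit 16: prefix='00' -> emit 'c', reset
Bit 17: prefix='0' (no match yet)
Bit 18: prefix='01' (no match yet)
Bit 19: prefix='011' (no match yet)
Bit 20: prefix='0111' -> emit 'd', reset
Bit 21: prefix='1' -> emit 'i', reset
Bit 22: prefix='0' (no match yet)
Bit 23: prefix='01' (no match yet)
Bit 24: prefix='011' (no match yet)
Bit 25: prefix='0110' -> emit 'o', reset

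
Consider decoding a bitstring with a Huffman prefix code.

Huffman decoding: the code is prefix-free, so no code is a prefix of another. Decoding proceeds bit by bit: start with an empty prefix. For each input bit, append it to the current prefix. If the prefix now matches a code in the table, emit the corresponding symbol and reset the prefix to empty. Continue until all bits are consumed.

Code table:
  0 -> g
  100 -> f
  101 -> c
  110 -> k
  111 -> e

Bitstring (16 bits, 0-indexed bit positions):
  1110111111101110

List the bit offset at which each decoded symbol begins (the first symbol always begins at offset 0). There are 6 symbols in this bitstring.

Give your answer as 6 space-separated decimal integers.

Bit 0: prefix='1' (no match yet)
Bit 1: prefix='11' (no match yet)
Bit 2: prefix='111' -> emit 'e', reset
Bit 3: prefix='0' -> emit 'g', reset
Bit 4: prefix='1' (no match yet)
Bit 5: prefix='11' (no match yet)
Bit 6: prefix='111' -> emit 'e', reset
Bit 7: prefix='1' (no match yet)
Bit 8: prefix='11' (no match yet)
Bit 9: prefix='111' -> emit 'e', reset
Bit 10: prefix='1' (no match yet)
Bit 11: prefix='10' (no match yet)
Bit 12: prefix='101' -> emit 'c', reset
Bit 13: prefix='1' (no match yet)
Bit 14: prefix='11' (no match yet)
Bit 15: prefix='110' -> emit 'k', reset

Answer: 0 3 4 7 10 13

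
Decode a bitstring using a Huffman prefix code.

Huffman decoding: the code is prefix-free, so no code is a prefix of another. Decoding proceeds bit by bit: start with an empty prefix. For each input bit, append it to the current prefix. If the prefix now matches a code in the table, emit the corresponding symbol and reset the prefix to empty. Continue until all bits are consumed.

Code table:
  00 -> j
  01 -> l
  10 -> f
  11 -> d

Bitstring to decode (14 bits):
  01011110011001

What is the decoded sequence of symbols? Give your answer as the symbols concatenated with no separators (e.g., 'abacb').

Answer: lldflfl

Derivation:
Bit 0: prefix='0' (no match yet)
Bit 1: prefix='01' -> emit 'l', reset
Bit 2: prefix='0' (no match yet)
Bit 3: prefix='01' -> emit 'l', reset
Bit 4: prefix='1' (no match yet)
Bit 5: prefix='11' -> emit 'd', reset
Bit 6: prefix='1' (no match yet)
Bit 7: prefix='10' -> emit 'f', reset
Bit 8: prefix='0' (no match yet)
Bit 9: prefix='01' -> emit 'l', reset
Bit 10: prefix='1' (no match yet)
Bit 11: prefix='10' -> emit 'f', reset
Bit 12: prefix='0' (no match yet)
Bit 13: prefix='01' -> emit 'l', reset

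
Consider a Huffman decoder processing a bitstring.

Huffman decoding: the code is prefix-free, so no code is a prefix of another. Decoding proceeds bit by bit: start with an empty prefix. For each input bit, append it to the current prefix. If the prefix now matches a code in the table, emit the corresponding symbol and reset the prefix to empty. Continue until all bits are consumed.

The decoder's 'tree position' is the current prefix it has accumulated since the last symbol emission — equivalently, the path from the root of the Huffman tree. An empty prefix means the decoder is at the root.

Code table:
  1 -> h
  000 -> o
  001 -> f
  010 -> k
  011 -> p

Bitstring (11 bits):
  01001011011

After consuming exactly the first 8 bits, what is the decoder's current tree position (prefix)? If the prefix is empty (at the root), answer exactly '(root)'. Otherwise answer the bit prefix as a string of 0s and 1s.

Answer: (root)

Derivation:
Bit 0: prefix='0' (no match yet)
Bit 1: prefix='01' (no match yet)
Bit 2: prefix='010' -> emit 'k', reset
Bit 3: prefix='0' (no match yet)
Bit 4: prefix='01' (no match yet)
Bit 5: prefix='010' -> emit 'k', reset
Bit 6: prefix='1' -> emit 'h', reset
Bit 7: prefix='1' -> emit 'h', reset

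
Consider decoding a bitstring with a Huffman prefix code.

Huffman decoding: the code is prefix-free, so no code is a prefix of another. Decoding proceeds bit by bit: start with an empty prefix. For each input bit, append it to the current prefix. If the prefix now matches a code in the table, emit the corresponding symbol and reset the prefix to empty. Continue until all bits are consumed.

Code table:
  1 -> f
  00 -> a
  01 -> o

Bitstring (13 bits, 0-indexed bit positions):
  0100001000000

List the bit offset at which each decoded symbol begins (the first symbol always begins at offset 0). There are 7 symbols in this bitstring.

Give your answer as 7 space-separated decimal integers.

Answer: 0 2 4 6 7 9 11

Derivation:
Bit 0: prefix='0' (no match yet)
Bit 1: prefix='01' -> emit 'o', reset
Bit 2: prefix='0' (no match yet)
Bit 3: prefix='00' -> emit 'a', reset
Bit 4: prefix='0' (no match yet)
Bit 5: prefix='00' -> emit 'a', reset
Bit 6: prefix='1' -> emit 'f', reset
Bit 7: prefix='0' (no match yet)
Bit 8: prefix='00' -> emit 'a', reset
Bit 9: prefix='0' (no match yet)
Bit 10: prefix='00' -> emit 'a', reset
Bit 11: prefix='0' (no match yet)
Bit 12: prefix='00' -> emit 'a', reset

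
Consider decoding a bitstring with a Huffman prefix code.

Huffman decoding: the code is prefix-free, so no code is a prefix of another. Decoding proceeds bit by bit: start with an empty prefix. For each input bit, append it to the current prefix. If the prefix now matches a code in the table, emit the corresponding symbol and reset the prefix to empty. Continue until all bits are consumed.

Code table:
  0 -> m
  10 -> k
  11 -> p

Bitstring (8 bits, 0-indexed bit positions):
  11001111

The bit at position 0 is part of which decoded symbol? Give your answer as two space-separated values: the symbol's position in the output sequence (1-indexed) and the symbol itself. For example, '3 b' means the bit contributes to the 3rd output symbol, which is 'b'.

Bit 0: prefix='1' (no match yet)
Bit 1: prefix='11' -> emit 'p', reset
Bit 2: prefix='0' -> emit 'm', reset
Bit 3: prefix='0' -> emit 'm', reset
Bit 4: prefix='1' (no match yet)

Answer: 1 p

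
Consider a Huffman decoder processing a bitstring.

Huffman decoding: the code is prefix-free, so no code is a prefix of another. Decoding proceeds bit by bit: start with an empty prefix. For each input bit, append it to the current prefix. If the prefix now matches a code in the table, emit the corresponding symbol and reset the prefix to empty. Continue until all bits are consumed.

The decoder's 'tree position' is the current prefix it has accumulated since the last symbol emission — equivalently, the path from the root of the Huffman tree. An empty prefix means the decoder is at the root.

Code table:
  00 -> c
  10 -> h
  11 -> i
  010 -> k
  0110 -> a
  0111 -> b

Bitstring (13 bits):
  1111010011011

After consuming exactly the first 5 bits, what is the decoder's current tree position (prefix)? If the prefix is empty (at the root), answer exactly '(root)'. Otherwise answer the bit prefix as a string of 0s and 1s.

Answer: 0

Derivation:
Bit 0: prefix='1' (no match yet)
Bit 1: prefix='11' -> emit 'i', reset
Bit 2: prefix='1' (no match yet)
Bit 3: prefix='11' -> emit 'i', reset
Bit 4: prefix='0' (no match yet)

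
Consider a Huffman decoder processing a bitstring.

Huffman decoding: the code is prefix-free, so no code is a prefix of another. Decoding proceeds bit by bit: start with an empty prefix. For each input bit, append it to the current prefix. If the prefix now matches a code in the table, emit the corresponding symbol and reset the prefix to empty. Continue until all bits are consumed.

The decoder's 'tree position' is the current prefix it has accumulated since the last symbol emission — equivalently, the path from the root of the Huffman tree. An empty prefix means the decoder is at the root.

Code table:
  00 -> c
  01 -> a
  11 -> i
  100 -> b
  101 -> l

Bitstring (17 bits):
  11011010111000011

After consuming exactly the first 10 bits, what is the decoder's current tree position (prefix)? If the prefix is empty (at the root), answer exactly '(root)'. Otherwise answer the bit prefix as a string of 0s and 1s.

Bit 0: prefix='1' (no match yet)
Bit 1: prefix='11' -> emit 'i', reset
Bit 2: prefix='0' (no match yet)
Bit 3: prefix='01' -> emit 'a', reset
Bit 4: prefix='1' (no match yet)
Bit 5: prefix='10' (no match yet)
Bit 6: prefix='101' -> emit 'l', reset
Bit 7: prefix='0' (no match yet)
Bit 8: prefix='01' -> emit 'a', reset
Bit 9: prefix='1' (no match yet)

Answer: 1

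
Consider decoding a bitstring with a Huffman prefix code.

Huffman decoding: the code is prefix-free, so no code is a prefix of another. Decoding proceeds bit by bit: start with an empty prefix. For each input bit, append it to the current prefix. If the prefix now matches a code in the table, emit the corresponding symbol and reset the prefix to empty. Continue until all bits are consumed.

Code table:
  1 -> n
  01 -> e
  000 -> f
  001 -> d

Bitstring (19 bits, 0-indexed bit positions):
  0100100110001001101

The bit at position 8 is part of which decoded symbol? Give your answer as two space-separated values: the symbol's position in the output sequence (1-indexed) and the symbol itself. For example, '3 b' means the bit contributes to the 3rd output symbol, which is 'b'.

Bit 0: prefix='0' (no match yet)
Bit 1: prefix='01' -> emit 'e', reset
Bit 2: prefix='0' (no match yet)
Bit 3: prefix='00' (no match yet)
Bit 4: prefix='001' -> emit 'd', reset
Bit 5: prefix='0' (no match yet)
Bit 6: prefix='00' (no match yet)
Bit 7: prefix='001' -> emit 'd', reset
Bit 8: prefix='1' -> emit 'n', reset
Bit 9: prefix='0' (no match yet)
Bit 10: prefix='00' (no match yet)
Bit 11: prefix='000' -> emit 'f', reset
Bit 12: prefix='1' -> emit 'n', reset

Answer: 4 n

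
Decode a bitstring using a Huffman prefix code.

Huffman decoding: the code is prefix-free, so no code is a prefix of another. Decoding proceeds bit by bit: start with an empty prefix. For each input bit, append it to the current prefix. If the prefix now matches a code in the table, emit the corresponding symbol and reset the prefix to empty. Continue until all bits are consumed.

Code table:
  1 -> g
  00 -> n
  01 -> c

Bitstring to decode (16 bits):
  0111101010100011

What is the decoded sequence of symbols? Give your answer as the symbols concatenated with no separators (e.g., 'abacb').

Bit 0: prefix='0' (no match yet)
Bit 1: prefix='01' -> emit 'c', reset
Bit 2: prefix='1' -> emit 'g', reset
Bit 3: prefix='1' -> emit 'g', reset
Bit 4: prefix='1' -> emit 'g', reset
Bit 5: prefix='0' (no match yet)
Bit 6: prefix='01' -> emit 'c', reset
Bit 7: prefix='0' (no match yet)
Bit 8: prefix='01' -> emit 'c', reset
Bit 9: prefix='0' (no match yet)
Bit 10: prefix='01' -> emit 'c', reset
Bit 11: prefix='0' (no match yet)
Bit 12: prefix='00' -> emit 'n', reset
Bit 13: prefix='0' (no match yet)
Bit 14: prefix='01' -> emit 'c', reset
Bit 15: prefix='1' -> emit 'g', reset

Answer: cgggcccncg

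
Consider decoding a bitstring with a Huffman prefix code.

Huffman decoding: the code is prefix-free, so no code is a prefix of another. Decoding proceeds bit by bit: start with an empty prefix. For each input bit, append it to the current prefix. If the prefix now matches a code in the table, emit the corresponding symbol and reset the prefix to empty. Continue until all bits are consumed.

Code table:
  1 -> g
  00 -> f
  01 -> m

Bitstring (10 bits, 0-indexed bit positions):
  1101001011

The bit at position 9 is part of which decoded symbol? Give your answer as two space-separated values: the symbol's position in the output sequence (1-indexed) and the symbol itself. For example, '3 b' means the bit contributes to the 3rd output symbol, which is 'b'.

Answer: 7 g

Derivation:
Bit 0: prefix='1' -> emit 'g', reset
Bit 1: prefix='1' -> emit 'g', reset
Bit 2: prefix='0' (no match yet)
Bit 3: prefix='01' -> emit 'm', reset
Bit 4: prefix='0' (no match yet)
Bit 5: prefix='00' -> emit 'f', reset
Bit 6: prefix='1' -> emit 'g', reset
Bit 7: prefix='0' (no match yet)
Bit 8: prefix='01' -> emit 'm', reset
Bit 9: prefix='1' -> emit 'g', reset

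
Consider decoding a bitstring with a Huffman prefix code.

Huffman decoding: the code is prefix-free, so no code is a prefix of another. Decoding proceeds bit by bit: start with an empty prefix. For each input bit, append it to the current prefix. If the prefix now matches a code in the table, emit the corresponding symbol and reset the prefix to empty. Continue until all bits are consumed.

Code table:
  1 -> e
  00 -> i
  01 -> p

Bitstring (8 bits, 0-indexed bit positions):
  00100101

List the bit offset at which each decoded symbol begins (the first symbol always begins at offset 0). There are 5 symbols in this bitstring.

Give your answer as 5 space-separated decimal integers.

Bit 0: prefix='0' (no match yet)
Bit 1: prefix='00' -> emit 'i', reset
Bit 2: prefix='1' -> emit 'e', reset
Bit 3: prefix='0' (no match yet)
Bit 4: prefix='00' -> emit 'i', reset
Bit 5: prefix='1' -> emit 'e', reset
Bit 6: prefix='0' (no match yet)
Bit 7: prefix='01' -> emit 'p', reset

Answer: 0 2 3 5 6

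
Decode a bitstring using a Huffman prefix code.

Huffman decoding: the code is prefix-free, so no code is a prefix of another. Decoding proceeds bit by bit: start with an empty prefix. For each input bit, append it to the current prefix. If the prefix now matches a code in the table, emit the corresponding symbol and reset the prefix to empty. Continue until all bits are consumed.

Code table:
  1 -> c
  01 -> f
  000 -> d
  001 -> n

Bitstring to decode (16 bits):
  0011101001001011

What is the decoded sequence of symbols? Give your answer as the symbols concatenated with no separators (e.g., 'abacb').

Bit 0: prefix='0' (no match yet)
Bit 1: prefix='00' (no match yet)
Bit 2: prefix='001' -> emit 'n', reset
Bit 3: prefix='1' -> emit 'c', reset
Bit 4: prefix='1' -> emit 'c', reset
Bit 5: prefix='0' (no match yet)
Bit 6: prefix='01' -> emit 'f', reset
Bit 7: prefix='0' (no match yet)
Bit 8: prefix='00' (no match yet)
Bit 9: prefix='001' -> emit 'n', reset
Bit 10: prefix='0' (no match yet)
Bit 11: prefix='00' (no match yet)
Bit 12: prefix='001' -> emit 'n', reset
Bit 13: prefix='0' (no match yet)
Bit 14: prefix='01' -> emit 'f', reset
Bit 15: prefix='1' -> emit 'c', reset

Answer: nccfnnfc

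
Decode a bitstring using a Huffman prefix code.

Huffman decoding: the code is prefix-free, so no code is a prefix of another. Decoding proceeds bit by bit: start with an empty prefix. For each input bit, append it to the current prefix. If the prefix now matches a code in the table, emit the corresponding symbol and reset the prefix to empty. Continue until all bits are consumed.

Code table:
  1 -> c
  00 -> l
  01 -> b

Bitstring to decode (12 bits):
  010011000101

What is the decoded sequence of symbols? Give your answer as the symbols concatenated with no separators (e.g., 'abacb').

Answer: blcclbb

Derivation:
Bit 0: prefix='0' (no match yet)
Bit 1: prefix='01' -> emit 'b', reset
Bit 2: prefix='0' (no match yet)
Bit 3: prefix='00' -> emit 'l', reset
Bit 4: prefix='1' -> emit 'c', reset
Bit 5: prefix='1' -> emit 'c', reset
Bit 6: prefix='0' (no match yet)
Bit 7: prefix='00' -> emit 'l', reset
Bit 8: prefix='0' (no match yet)
Bit 9: prefix='01' -> emit 'b', reset
Bit 10: prefix='0' (no match yet)
Bit 11: prefix='01' -> emit 'b', reset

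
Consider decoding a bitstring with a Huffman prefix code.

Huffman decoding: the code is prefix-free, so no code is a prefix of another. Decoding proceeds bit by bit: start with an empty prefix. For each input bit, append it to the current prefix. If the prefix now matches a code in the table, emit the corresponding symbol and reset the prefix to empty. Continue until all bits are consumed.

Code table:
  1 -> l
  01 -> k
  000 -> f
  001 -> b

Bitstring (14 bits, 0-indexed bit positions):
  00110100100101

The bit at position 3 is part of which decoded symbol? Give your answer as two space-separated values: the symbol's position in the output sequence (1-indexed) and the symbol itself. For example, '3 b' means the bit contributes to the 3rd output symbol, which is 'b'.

Answer: 2 l

Derivation:
Bit 0: prefix='0' (no match yet)
Bit 1: prefix='00' (no match yet)
Bit 2: prefix='001' -> emit 'b', reset
Bit 3: prefix='1' -> emit 'l', reset
Bit 4: prefix='0' (no match yet)
Bit 5: prefix='01' -> emit 'k', reset
Bit 6: prefix='0' (no match yet)
Bit 7: prefix='00' (no match yet)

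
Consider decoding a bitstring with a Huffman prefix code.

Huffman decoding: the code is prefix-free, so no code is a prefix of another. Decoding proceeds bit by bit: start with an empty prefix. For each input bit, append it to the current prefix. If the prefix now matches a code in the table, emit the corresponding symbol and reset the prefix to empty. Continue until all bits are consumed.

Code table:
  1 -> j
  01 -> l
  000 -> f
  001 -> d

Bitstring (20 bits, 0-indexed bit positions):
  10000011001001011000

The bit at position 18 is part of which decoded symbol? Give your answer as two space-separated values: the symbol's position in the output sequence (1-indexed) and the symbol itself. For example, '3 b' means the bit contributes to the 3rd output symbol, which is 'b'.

Answer: 9 f

Derivation:
Bit 0: prefix='1' -> emit 'j', reset
Bit 1: prefix='0' (no match yet)
Bit 2: prefix='00' (no match yet)
Bit 3: prefix='000' -> emit 'f', reset
Bit 4: prefix='0' (no match yet)
Bit 5: prefix='00' (no match yet)
Bit 6: prefix='001' -> emit 'd', reset
Bit 7: prefix='1' -> emit 'j', reset
Bit 8: prefix='0' (no match yet)
Bit 9: prefix='00' (no match yet)
Bit 10: prefix='001' -> emit 'd', reset
Bit 11: prefix='0' (no match yet)
Bit 12: prefix='00' (no match yet)
Bit 13: prefix='001' -> emit 'd', reset
Bit 14: prefix='0' (no match yet)
Bit 15: prefix='01' -> emit 'l', reset
Bit 16: prefix='1' -> emit 'j', reset
Bit 17: prefix='0' (no match yet)
Bit 18: prefix='00' (no match yet)
Bit 19: prefix='000' -> emit 'f', reset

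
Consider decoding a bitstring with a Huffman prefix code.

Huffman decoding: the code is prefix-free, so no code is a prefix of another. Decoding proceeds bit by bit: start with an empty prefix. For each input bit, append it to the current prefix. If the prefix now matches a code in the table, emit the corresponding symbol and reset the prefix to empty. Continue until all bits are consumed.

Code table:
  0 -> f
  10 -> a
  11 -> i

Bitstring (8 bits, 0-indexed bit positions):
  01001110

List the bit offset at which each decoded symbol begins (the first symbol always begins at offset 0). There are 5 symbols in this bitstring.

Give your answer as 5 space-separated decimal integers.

Bit 0: prefix='0' -> emit 'f', reset
Bit 1: prefix='1' (no match yet)
Bit 2: prefix='10' -> emit 'a', reset
Bit 3: prefix='0' -> emit 'f', reset
Bit 4: prefix='1' (no match yet)
Bit 5: prefix='11' -> emit 'i', reset
Bit 6: prefix='1' (no match yet)
Bit 7: prefix='10' -> emit 'a', reset

Answer: 0 1 3 4 6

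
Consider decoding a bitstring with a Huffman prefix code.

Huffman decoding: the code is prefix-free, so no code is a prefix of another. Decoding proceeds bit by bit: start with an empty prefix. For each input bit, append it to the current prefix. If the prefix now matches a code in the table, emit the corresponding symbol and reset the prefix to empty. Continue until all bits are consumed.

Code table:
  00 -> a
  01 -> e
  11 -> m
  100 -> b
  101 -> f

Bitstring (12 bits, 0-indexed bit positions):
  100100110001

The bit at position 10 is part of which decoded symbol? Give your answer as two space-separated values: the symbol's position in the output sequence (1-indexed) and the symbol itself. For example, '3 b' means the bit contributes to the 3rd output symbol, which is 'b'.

Answer: 5 e

Derivation:
Bit 0: prefix='1' (no match yet)
Bit 1: prefix='10' (no match yet)
Bit 2: prefix='100' -> emit 'b', reset
Bit 3: prefix='1' (no match yet)
Bit 4: prefix='10' (no match yet)
Bit 5: prefix='100' -> emit 'b', reset
Bit 6: prefix='1' (no match yet)
Bit 7: prefix='11' -> emit 'm', reset
Bit 8: prefix='0' (no match yet)
Bit 9: prefix='00' -> emit 'a', reset
Bit 10: prefix='0' (no match yet)
Bit 11: prefix='01' -> emit 'e', reset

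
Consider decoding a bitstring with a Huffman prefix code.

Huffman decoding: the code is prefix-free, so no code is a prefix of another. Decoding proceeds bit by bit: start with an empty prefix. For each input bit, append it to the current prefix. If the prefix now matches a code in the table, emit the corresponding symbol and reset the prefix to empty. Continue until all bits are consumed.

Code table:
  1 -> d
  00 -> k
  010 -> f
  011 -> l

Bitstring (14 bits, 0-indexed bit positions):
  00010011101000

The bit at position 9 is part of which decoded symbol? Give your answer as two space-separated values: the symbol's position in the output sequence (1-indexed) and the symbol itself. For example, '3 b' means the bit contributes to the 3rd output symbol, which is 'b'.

Answer: 5 f

Derivation:
Bit 0: prefix='0' (no match yet)
Bit 1: prefix='00' -> emit 'k', reset
Bit 2: prefix='0' (no match yet)
Bit 3: prefix='01' (no match yet)
Bit 4: prefix='010' -> emit 'f', reset
Bit 5: prefix='0' (no match yet)
Bit 6: prefix='01' (no match yet)
Bit 7: prefix='011' -> emit 'l', reset
Bit 8: prefix='1' -> emit 'd', reset
Bit 9: prefix='0' (no match yet)
Bit 10: prefix='01' (no match yet)
Bit 11: prefix='010' -> emit 'f', reset
Bit 12: prefix='0' (no match yet)
Bit 13: prefix='00' -> emit 'k', reset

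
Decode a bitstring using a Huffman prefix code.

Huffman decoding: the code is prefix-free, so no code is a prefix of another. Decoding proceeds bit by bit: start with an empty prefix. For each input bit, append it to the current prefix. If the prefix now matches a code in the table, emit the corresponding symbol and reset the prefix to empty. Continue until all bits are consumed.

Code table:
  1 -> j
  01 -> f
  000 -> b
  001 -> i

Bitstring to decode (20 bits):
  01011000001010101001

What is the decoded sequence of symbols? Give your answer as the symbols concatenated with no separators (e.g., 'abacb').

Answer: ffjbifffi

Derivation:
Bit 0: prefix='0' (no match yet)
Bit 1: prefix='01' -> emit 'f', reset
Bit 2: prefix='0' (no match yet)
Bit 3: prefix='01' -> emit 'f', reset
Bit 4: prefix='1' -> emit 'j', reset
Bit 5: prefix='0' (no match yet)
Bit 6: prefix='00' (no match yet)
Bit 7: prefix='000' -> emit 'b', reset
Bit 8: prefix='0' (no match yet)
Bit 9: prefix='00' (no match yet)
Bit 10: prefix='001' -> emit 'i', reset
Bit 11: prefix='0' (no match yet)
Bit 12: prefix='01' -> emit 'f', reset
Bit 13: prefix='0' (no match yet)
Bit 14: prefix='01' -> emit 'f', reset
Bit 15: prefix='0' (no match yet)
Bit 16: prefix='01' -> emit 'f', reset
Bit 17: prefix='0' (no match yet)
Bit 18: prefix='00' (no match yet)
Bit 19: prefix='001' -> emit 'i', reset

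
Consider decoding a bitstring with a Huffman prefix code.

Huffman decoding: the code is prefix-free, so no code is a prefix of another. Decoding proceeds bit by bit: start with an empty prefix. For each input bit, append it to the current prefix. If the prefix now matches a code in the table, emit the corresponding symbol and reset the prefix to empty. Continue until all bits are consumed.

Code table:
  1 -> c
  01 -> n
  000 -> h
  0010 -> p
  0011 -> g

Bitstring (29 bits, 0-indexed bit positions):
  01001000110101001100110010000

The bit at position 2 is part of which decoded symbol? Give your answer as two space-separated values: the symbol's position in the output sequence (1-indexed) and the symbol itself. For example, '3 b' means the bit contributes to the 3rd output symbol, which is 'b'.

Bit 0: prefix='0' (no match yet)
Bit 1: prefix='01' -> emit 'n', reset
Bit 2: prefix='0' (no match yet)
Bit 3: prefix='00' (no match yet)
Bit 4: prefix='001' (no match yet)
Bit 5: prefix='0010' -> emit 'p', reset
Bit 6: prefix='0' (no match yet)

Answer: 2 p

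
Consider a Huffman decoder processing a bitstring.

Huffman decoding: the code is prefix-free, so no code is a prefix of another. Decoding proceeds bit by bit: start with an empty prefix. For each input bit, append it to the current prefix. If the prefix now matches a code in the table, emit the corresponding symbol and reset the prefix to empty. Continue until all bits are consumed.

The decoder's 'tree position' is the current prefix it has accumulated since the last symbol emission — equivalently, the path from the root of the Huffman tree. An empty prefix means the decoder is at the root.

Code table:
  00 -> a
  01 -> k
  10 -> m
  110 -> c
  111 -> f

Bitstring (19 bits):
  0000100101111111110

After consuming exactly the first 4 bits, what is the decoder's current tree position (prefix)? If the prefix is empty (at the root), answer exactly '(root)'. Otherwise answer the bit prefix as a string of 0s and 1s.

Answer: (root)

Derivation:
Bit 0: prefix='0' (no match yet)
Bit 1: prefix='00' -> emit 'a', reset
Bit 2: prefix='0' (no match yet)
Bit 3: prefix='00' -> emit 'a', reset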